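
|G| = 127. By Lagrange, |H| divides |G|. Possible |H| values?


Lagrange's theorem: |H| divides |G|
|G| = 127
Divisors of 127: 1, 127

Possible subgroup orders: {1, 127}


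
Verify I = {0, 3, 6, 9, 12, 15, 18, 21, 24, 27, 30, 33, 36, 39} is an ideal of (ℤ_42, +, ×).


Check ideal conditions for I = {0, 3, 6, 9, 12, 15, 18, 21, 24, 27, 30, 33, 36, 39} in ℤ_42:
(1) I is an additive subgroup? Yes
(2) For r ∈ ℤ_42 and a ∈ I: r·a ∈ I? Yes

Yes, I is an ideal of ℤ_42


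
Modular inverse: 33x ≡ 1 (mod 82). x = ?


Use the extended Euclidean algorithm to write 1 = 33·s + 82·t; then s mod 82 is the inverse.
Euclidean algorithm:
  33 = 0·82 + 33
  82 = 2·33 + 16
  33 = 2·16 + 1
  16 = 16·1 + 0
gcd(33,82) = 1
Back-substitution gives: 33·(5) + 82·(-2) = 1
So 33⁻¹ ≡ 5 ≡ 5 (mod 82)
Check: 33 × 5 = 165 ≡ 1 (mod 82) ✓

33⁻¹ ≡ 5 (mod 82)


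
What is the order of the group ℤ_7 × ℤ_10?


|A × B| = |A| · |B|
|ℤ_7 × ℤ_10| = 7 × 10 = 70

|ℤ_7 × ℤ_10| = 70


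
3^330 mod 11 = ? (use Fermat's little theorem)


Fermat's little theorem: if p is prime and gcd(a,p)=1, then a^(p-1) ≡ 1 (mod p)
p = 11 is prime, gcd(3,11) = 1
Reduce exponent: 330 mod 10 = 0
So 3^330 ≡ 3^0 (mod 11)
3^0 = 1

3^330 ≡ 1 (mod 11)


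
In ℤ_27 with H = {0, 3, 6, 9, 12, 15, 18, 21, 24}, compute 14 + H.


14 + H = {14 + h (mod 27) : h ∈ H}
14+0=14, 14+3=17, 14+6=20, 14+9=23, 14+12=26, 14+15=2, 14+18=5, 14+21=8, 14+24=11
14 + H = {2, 5, 8, 11, 14, 17, 20, 23, 26} = 2 + H

14 + H = {2, 5, 8, 11, 14, 17, 20, 23, 26}


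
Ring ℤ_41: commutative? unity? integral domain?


ℤ_41 is a commutative ring with unity 1; 41 is prime, so ℤ_41 is a field (hence an integral domain)
Commutative: Yes
Integral domain: Yes
Has unity: Yes

ℤ_41: Commutative=Yes, Unity=Yes


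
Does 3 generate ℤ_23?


g generates ℤ_n iff gcd(g, n) = 1
gcd(3, 23) = 1
Since gcd = 1, 3 is a generator.

Yes, 3 generates ℤ_23


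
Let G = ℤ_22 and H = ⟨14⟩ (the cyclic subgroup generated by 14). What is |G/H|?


|⟨14⟩| = n / gcd(14, 22) = 22 / 2 = 11
H is normal (ℤ_22 is abelian).
|G/H| = |G| / |H| = 22 / 11 = 2

|G/H| = 2


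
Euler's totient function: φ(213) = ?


Factor n: 213 = 3 × 71
φ(n) = n · ∏(1 - 1/p) over distinct primes p | n
φ(213) = 213 · (1 - 1/3) · (1 - 1/71) = 140

φ(213) = 140


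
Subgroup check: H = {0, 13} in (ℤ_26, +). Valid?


Subgroup test for H = {0, 13} in (ℤ_26, +):
(1) 0 ∈ H? Yes
(2) Closure: for all a,b ∈ H, (a+b) mod 26 ∈ H? Yes
(3) Inverses: for all a ∈ H, -a mod 26 ∈ H? Yes

Yes, H is a subgroup of ℤ_26


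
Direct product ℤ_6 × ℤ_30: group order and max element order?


|ℤ_6 × ℤ_30| = 6 × 30 = 180
Max element order = lcm(6,30) = 30
Cyclic? No (gcd=6)

|ℤ_6×ℤ_30| = 180, max element order = 30


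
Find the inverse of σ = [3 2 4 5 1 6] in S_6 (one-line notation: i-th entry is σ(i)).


To find σ⁻¹, swap domain and range:
σ(1) = 3 → σ⁻¹(3) = 1
σ(2) = 2 → σ⁻¹(2) = 2
σ(3) = 4 → σ⁻¹(4) = 3
σ(4) = 5 → σ⁻¹(5) = 4
σ(5) = 1 → σ⁻¹(1) = 5
σ(6) = 6 → σ⁻¹(6) = 6

σ⁻¹ = [5 2 1 3 4 6]


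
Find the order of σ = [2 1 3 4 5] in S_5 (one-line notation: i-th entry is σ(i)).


Cycle decomposition: (1 2)
Cycle lengths: 2
Order = lcm(2) = 2

ord(σ) = 2


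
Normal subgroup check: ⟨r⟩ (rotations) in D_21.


H = ⟨r⟩ (rotations) in D_21
The rotation subgroup ⟨r⟩ has index 2 in D_21, so it is normal

Yes, normal subgroup


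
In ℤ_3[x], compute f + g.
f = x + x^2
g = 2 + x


Add coefficients mod 3:
x^0: 0 + 2 = 2 (mod 3)
x^1: 1 + 1 = 2 (mod 3)
x^2: 1 + 0 = 1 (mod 3)
Result: 2 + 2x + x^2

f + g = 2 + 2x + x^2


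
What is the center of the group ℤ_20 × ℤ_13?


Z(G) = {g ∈ G | gx = xg for all x ∈ G}
Direct product of abelian groups is abelian, so Z(G) = G

Z(ℤ_20 × ℤ_13) = ℤ_20 × ℤ_13


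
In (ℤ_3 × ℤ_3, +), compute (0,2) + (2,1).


Operation: componentwise addition mod (3, 3)
(0,2) + (2,1) = ((a₁+b₁) mod 3, (a₂+b₂) mod 3) with a = (0,2), b = (2,1)

(0,2) + (2,1) = (2,0)


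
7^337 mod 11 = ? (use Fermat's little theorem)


Fermat's little theorem: if p is prime and gcd(a,p)=1, then a^(p-1) ≡ 1 (mod p)
p = 11 is prime, gcd(7,11) = 1
Reduce exponent: 337 mod 10 = 7
So 7^337 ≡ 7^7 (mod 11)
7^7 mod 11 = 6

7^337 ≡ 6 (mod 11)


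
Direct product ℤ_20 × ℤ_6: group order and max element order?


|ℤ_20 × ℤ_6| = 20 × 6 = 120
Max element order = lcm(20,6) = 60
Cyclic? No (gcd=2)

|ℤ_20×ℤ_6| = 120, max element order = 60


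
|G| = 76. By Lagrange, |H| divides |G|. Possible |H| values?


Lagrange's theorem: |H| divides |G|
|G| = 76
Divisors of 76: 1, 2, 4, 19, 38, 76

Possible subgroup orders: {1, 2, 4, 19, 38, 76}


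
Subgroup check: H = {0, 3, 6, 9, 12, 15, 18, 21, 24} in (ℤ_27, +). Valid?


Subgroup test for H = {0, 3, 6, 9, 12, 15, 18, 21, 24} in (ℤ_27, +):
(1) 0 ∈ H? Yes
(2) Closure: for all a,b ∈ H, (a+b) mod 27 ∈ H? Yes
(3) Inverses: for all a ∈ H, -a mod 27 ∈ H? Yes

Yes, H is a subgroup of ℤ_27


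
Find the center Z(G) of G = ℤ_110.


Z(G) = {g ∈ G | gx = xg for all x ∈ G}
ℤ_110 is abelian, so Z(G) = G

Z(ℤ_110) = ℤ_110


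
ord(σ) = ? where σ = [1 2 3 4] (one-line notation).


Cycle decomposition: identity (all elements fixed)
Order = 1 (identity has order 1)

ord(σ) = 1


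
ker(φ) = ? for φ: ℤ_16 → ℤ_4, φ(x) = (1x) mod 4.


Kernel = preimage of identity
ker(φ) = {x ∈ ℤ_16 : 1x ≡ 0 (mod 4)}. Since 4 | 16, φ is well-defined. The kernel is the cyclic subgroup ⟨4⟩ of ℤ_16 (order 4), i.e. {0, 4, 8, 12}

ker(φ) = {0, 4, 8, 12}


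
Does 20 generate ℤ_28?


g generates ℤ_n iff gcd(g, n) = 1
gcd(20, 28) = 4
Since gcd = 4 ≠ 1, ⟨20⟩ has order 7 < 28, so 20 is not a generator.

No, 20 does not generate ℤ_28


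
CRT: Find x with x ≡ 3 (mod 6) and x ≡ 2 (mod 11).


m₁ = 6, m₂ = 11, gcd = 1, so CRT applies. M = m₁·m₂ = 66
Let M₁ = M/m₁ = 11, M₂ = M/m₂ = 6
Find y₁ ≡ M₁⁻¹ (mod m₁): 11⁻¹ ≡ 5 (mod 6)
Find y₂ ≡ M₂⁻¹ (mod m₂): 6⁻¹ ≡ 2 (mod 11)
x = a₁·M₁·y₁ + a₂·M₂·y₂ = 3·11·5 + 2·6·2 = 189
Reduce mod 66: x ≡ 57
Check: 57 mod 6 = 3 ✓, 57 mod 11 = 2 ✓

x ≡ 57 (mod 66)


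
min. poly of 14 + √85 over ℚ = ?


Let α = 14 + √85. Then α - 14 = √85, so (α - 14)² = 85, giving α² - 28α + 111 = 0. Degree 2 and α ∉ ℚ, so this is the minimal polynomial.

Minimal polynomial: x² - 28x + 111


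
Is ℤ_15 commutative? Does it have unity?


ℤ_15 is a commutative ring with unity 1; 15 = 3×5 is composite, so 3·5 ≡ 0 gives zero divisors (not an integral domain)
Commutative: Yes
Integral domain: No
Has unity: Yes

ℤ_15: Commutative=Yes, Unity=Yes


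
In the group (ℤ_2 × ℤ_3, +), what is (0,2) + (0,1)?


Operation: componentwise addition mod (2, 3)
(0,2) + (0,1) = ((a₁+b₁) mod 2, (a₂+b₂) mod 3) with a = (0,2), b = (0,1)

(0,2) + (0,1) = (0,0)


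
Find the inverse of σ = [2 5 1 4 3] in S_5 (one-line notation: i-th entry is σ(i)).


To find σ⁻¹, swap domain and range:
σ(1) = 2 → σ⁻¹(2) = 1
σ(2) = 5 → σ⁻¹(5) = 2
σ(3) = 1 → σ⁻¹(1) = 3
σ(4) = 4 → σ⁻¹(4) = 4
σ(5) = 3 → σ⁻¹(3) = 5

σ⁻¹ = [3 1 5 4 2]


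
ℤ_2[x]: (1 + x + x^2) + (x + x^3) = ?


Add coefficients mod 2:
x^0: 1 + 0 = 1 (mod 2)
x^1: 1 + 1 = 0 (mod 2)
x^2: 1 + 0 = 1 (mod 2)
x^3: 0 + 1 = 1 (mod 2)
Result: 1 + x^2 + x^3

f + g = 1 + x^2 + x^3


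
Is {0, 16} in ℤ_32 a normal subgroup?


H = {0, 16} in ℤ_32
ℤ_32 is abelian; every subgroup of an abelian group is normal

Yes, normal subgroup


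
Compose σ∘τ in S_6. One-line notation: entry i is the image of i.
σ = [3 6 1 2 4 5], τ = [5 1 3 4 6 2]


σ∘τ: apply τ first, then σ
1 →τ 5 →σ 4
2 →τ 1 →σ 3
3 →τ 3 →σ 1
4 →τ 4 →σ 2
5 →τ 6 →σ 5
6 →τ 2 →σ 6

σ∘τ = [4 3 1 2 5 6]


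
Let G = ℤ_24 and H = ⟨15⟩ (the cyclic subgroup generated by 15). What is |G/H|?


|⟨15⟩| = n / gcd(15, 24) = 24 / 3 = 8
H is normal (ℤ_24 is abelian).
|G/H| = |G| / |H| = 24 / 8 = 3

|G/H| = 3


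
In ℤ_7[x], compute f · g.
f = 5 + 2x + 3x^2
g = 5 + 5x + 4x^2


Expand and collect like terms; reduce coefficients mod 7:
x^0: 5·5 = 25 ≡ 4 (mod 7)
x^1: 5·5 + 2·5 = 35 ≡ 0 (mod 7)
x^2: 5·4 + 2·5 + 3·5 = 45 ≡ 3 (mod 7)
x^3: 2·4 + 3·5 = 23 ≡ 2 (mod 7)
x^4: 3·4 = 12 ≡ 5 (mod 7)
Result: 4 + 3x^2 + 2x^3 + 5x^4

f · g = 4 + 3x^2 + 2x^3 + 5x^4


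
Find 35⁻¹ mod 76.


Use the extended Euclidean algorithm to write 1 = 35·s + 76·t; then s mod 76 is the inverse.
Euclidean algorithm:
  35 = 0·76 + 35
  76 = 2·35 + 6
  35 = 5·6 + 5
  6 = 1·5 + 1
  5 = 5·1 + 0
gcd(35,76) = 1
Back-substitution gives: 35·(-13) + 76·(6) = 1
So 35⁻¹ ≡ -13 ≡ 63 (mod 76)
Check: 35 × 63 = 2205 ≡ 1 (mod 76) ✓

35⁻¹ ≡ 63 (mod 76)


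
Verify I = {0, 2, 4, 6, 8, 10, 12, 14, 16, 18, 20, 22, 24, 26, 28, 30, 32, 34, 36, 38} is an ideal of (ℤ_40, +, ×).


Check ideal conditions for I = {0, 2, 4, 6, 8, 10, 12, 14, 16, 18, 20, 22, 24, 26, 28, 30, 32, 34, 36, 38} in ℤ_40:
(1) I is an additive subgroup? Yes
(2) For r ∈ ℤ_40 and a ∈ I: r·a ∈ I? Yes

Yes, I is an ideal of ℤ_40


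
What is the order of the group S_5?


|S_n| = n! (number of permutations of n symbols)
|S_5| = 5! = 120

|S_5| = 120


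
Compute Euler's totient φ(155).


Factor n: 155 = 5 × 31
φ(n) = n · ∏(1 - 1/p) over distinct primes p | n
φ(155) = 155 · (1 - 1/5) · (1 - 1/31) = 120

φ(155) = 120


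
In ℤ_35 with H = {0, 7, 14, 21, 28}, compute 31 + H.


31 + H = {31 + h (mod 35) : h ∈ H}
31+0=31, 31+7=3, 31+14=10, 31+21=17, 31+28=24
31 + H = {3, 10, 17, 24, 31} = 3 + H

31 + H = {3, 10, 17, 24, 31}


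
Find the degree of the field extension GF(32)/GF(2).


GF(32) = GF(2^5), so the extension degree is 5

[GF(32)/GF(2)] = 5


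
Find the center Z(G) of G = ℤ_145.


Z(G) = {g ∈ G | gx = xg for all x ∈ G}
ℤ_145 is abelian, so Z(G) = G

Z(ℤ_145) = ℤ_145


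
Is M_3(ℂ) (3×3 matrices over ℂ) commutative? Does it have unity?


Matrix multiplication is non-commutative for n ≥ 2; the identity matrix I is the unity; singular matrices give zero divisors, so not an integral domain
Commutative: No
Integral domain: No
Has unity: Yes

M_3(ℂ) (3×3 matrices over ℂ): Commutative=No, Unity=Yes


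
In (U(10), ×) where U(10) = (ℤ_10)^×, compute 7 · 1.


Operation: multiplication mod 10
7 · 1 = (a × b) mod 10 with a = 7, b = 1

7 · 1 = 7


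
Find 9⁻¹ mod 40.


Use the extended Euclidean algorithm to write 1 = 9·s + 40·t; then s mod 40 is the inverse.
Euclidean algorithm:
  9 = 0·40 + 9
  40 = 4·9 + 4
  9 = 2·4 + 1
  4 = 4·1 + 0
gcd(9,40) = 1
Back-substitution gives: 9·(9) + 40·(-2) = 1
So 9⁻¹ ≡ 9 ≡ 9 (mod 40)
Check: 9 × 9 = 81 ≡ 1 (mod 40) ✓

9⁻¹ ≡ 9 (mod 40)


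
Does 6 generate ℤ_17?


g generates ℤ_n iff gcd(g, n) = 1
gcd(6, 17) = 1
Since gcd = 1, 6 is a generator.

Yes, 6 generates ℤ_17


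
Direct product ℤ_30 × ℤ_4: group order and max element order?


|ℤ_30 × ℤ_4| = 30 × 4 = 120
Max element order = lcm(30,4) = 60
Cyclic? No (gcd=2)

|ℤ_30×ℤ_4| = 120, max element order = 60


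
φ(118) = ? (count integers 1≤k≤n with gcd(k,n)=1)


Factor n: 118 = 2 × 59
φ(n) = n · ∏(1 - 1/p) over distinct primes p | n
φ(118) = 118 · (1 - 1/2) · (1 - 1/59) = 58

φ(118) = 58


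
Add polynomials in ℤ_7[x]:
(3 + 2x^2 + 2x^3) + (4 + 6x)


Add coefficients mod 7:
x^0: 3 + 4 = 0 (mod 7)
x^1: 0 + 6 = 6 (mod 7)
x^2: 2 + 0 = 2 (mod 7)
x^3: 2 + 0 = 2 (mod 7)
Result: 6x + 2x^2 + 2x^3

f + g = 6x + 2x^2 + 2x^3


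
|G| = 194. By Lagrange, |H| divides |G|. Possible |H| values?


Lagrange's theorem: |H| divides |G|
|G| = 194
Divisors of 194: 1, 2, 97, 194

Possible subgroup orders: {1, 2, 97, 194}


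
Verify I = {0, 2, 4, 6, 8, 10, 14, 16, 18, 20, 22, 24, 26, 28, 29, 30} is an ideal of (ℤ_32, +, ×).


Check ideal conditions for I = {0, 2, 4, 6, 8, 10, 14, 16, 18, 20, 22, 24, 26, 28, 29, 30} in ℤ_32:
(1) I is an additive subgroup? No
(2) For r ∈ ℤ_32 and a ∈ I: r·a ∈ I? No  [counterexample: r=2, a=6, r·a mod 32 = 12 ∉ I]

No, I is not an ideal of ℤ_32


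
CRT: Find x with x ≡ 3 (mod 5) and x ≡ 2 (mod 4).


m₁ = 5, m₂ = 4, gcd = 1, so CRT applies. M = m₁·m₂ = 20
Let M₁ = M/m₁ = 4, M₂ = M/m₂ = 5
Find y₁ ≡ M₁⁻¹ (mod m₁): 4⁻¹ ≡ 4 (mod 5)
Find y₂ ≡ M₂⁻¹ (mod m₂): 5⁻¹ ≡ 1 (mod 4)
x = a₁·M₁·y₁ + a₂·M₂·y₂ = 3·4·4 + 2·5·1 = 58
Reduce mod 20: x ≡ 18
Check: 18 mod 5 = 3 ✓, 18 mod 4 = 2 ✓

x ≡ 18 (mod 20)


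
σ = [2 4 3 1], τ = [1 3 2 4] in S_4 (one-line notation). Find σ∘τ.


σ∘τ: apply τ first, then σ
1 →τ 1 →σ 2
2 →τ 3 →σ 3
3 →τ 2 →σ 4
4 →τ 4 →σ 1

σ∘τ = [2 3 4 1]


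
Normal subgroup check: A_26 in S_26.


H = A_26 in S_26
A_26 has index 2 in S_26, and every subgroup of index 2 is normal

Yes, normal subgroup


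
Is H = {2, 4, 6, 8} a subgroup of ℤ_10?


Subgroup test for H = {2, 4, 6, 8} in (ℤ_10, +):
(1) 0 ∈ H? No
(2) Closure: for all a,b ∈ H, (a+b) mod 10 ∈ H? No  [counterexample: 2 + 8 = 0 ∉ H]
(3) Inverses: for all a ∈ H, -a mod 10 ∈ H? Yes

No, H is not a subgroup of ℤ_10


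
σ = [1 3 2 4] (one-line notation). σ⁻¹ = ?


To find σ⁻¹, swap domain and range:
σ(1) = 1 → σ⁻¹(1) = 1
σ(2) = 3 → σ⁻¹(3) = 2
σ(3) = 2 → σ⁻¹(2) = 3
σ(4) = 4 → σ⁻¹(4) = 4

σ⁻¹ = [1 3 2 4]


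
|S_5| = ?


|S_n| = n! (number of permutations of n symbols)
|S_5| = 5! = 120

|S_5| = 120


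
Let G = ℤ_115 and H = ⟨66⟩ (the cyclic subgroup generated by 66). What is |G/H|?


|⟨66⟩| = n / gcd(66, 115) = 115 / 1 = 115
H is normal (ℤ_115 is abelian).
|G/H| = |G| / |H| = 115 / 115 = 1

|G/H| = 1


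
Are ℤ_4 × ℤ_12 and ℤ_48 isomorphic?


Comparing ℤ_4 × ℤ_12 and ℤ_48:
gcd(4,12) = 4 ≠ 1. Max element order in ℤ_4×ℤ_12 is lcm(4,12) = 12 < 48, so it has no element of order 48

No, ℤ_4 × ℤ_12 ≇ ℤ_48


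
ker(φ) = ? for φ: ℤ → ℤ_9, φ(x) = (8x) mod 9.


Kernel = preimage of identity
ker(φ) = {x ∈ ℤ : 8x ≡ 0 (mod 9)}. gcd(8,9) = 1, so 8x ≡ 0 (mod 9) ⟺ x ≡ 0 (mod 9/1 = 9). Hence ker(φ) = 9ℤ

ker(φ) = 9ℤ


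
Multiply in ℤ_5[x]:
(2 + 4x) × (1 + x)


Expand and collect like terms; reduce coefficients mod 5:
x^0: 2·1 = 2 ≡ 2 (mod 5)
x^1: 2·1 + 4·1 = 6 ≡ 1 (mod 5)
x^2: 4·1 = 4 ≡ 4 (mod 5)
Result: 2 + x + 4x^2

f · g = 2 + x + 4x^2


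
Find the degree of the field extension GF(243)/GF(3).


GF(243) = GF(3^5), so the extension degree is 5

[GF(243)/GF(3)] = 5


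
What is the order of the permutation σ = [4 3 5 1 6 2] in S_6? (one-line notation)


Cycle decomposition: (1 4) (2 3 5 6)
Cycle lengths: 2, 4
Order = lcm(2, 4) = 4

ord(σ) = 4


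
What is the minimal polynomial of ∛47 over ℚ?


∛47 satisfies x³ - 47 = 0, irreducible over ℚ (no rational root; 47 is not a perfect cube)

Minimal polynomial: x³ - 47


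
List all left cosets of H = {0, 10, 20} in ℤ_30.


H = {0, 10, 20}, |H| = 3
Number of cosets = |G|/|H| = 30/3 = 10
0 + H = {0, 10, 20}
1 + H = {1, 11, 21}
2 + H = {2, 12, 22}
3 + H = {3, 13, 23}
4 + H = {4, 14, 24}
5 + H = {5, 15, 25}
6 + H = {6, 16, 26}
7 + H = {7, 17, 27}
8 + H = {8, 18, 28}
9 + H = {9, 19, 29}

Cosets: 0+H={0,10,20}; 1+H={1,11,21}; 2+H={2,12,22}; 3+H={3,13,23}; 4+H={4,14,24}; 5+H={5,15,25}; 6+H={6,16,26}; 7+H={7,17,27}; 8+H={8,18,28}; 9+H={9,19,29}


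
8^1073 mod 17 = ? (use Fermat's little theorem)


Fermat's little theorem: if p is prime and gcd(a,p)=1, then a^(p-1) ≡ 1 (mod p)
p = 17 is prime, gcd(8,17) = 1
Reduce exponent: 1073 mod 16 = 1
So 8^1073 ≡ 8^1 (mod 17)
8^1 mod 17 = 8

8^1073 ≡ 8 (mod 17)


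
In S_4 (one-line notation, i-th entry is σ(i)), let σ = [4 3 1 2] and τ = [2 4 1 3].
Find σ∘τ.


σ∘τ: apply τ first, then σ
1 →τ 2 →σ 3
2 →τ 4 →σ 2
3 →τ 1 →σ 4
4 →τ 3 →σ 1

σ∘τ = [3 2 4 1]


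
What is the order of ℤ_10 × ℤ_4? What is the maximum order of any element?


|ℤ_10 × ℤ_4| = 10 × 4 = 40
Max element order = lcm(10,4) = 20
Cyclic? No (gcd=2)

|ℤ_10×ℤ_4| = 40, max element order = 20


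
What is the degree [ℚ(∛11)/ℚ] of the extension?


∛11 has minimal polynomial x³ - 11 (irreducible over ℚ since 11 is not a perfect cube)

[ℚ(∛11)/ℚ] = 3


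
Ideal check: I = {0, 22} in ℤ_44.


Check ideal conditions for I = {0, 22} in ℤ_44:
(1) I is an additive subgroup? Yes
(2) For r ∈ ℤ_44 and a ∈ I: r·a ∈ I? Yes

Yes, I is an ideal of ℤ_44


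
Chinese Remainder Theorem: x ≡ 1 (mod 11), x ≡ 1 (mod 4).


m₁ = 11, m₂ = 4, gcd = 1, so CRT applies. M = m₁·m₂ = 44
Let M₁ = M/m₁ = 4, M₂ = M/m₂ = 11
Find y₁ ≡ M₁⁻¹ (mod m₁): 4⁻¹ ≡ 3 (mod 11)
Find y₂ ≡ M₂⁻¹ (mod m₂): 11⁻¹ ≡ 3 (mod 4)
x = a₁·M₁·y₁ + a₂·M₂·y₂ = 1·4·3 + 1·11·3 = 45
Reduce mod 44: x ≡ 1
Check: 1 mod 11 = 1 ✓, 1 mod 4 = 1 ✓

x ≡ 1 (mod 44)


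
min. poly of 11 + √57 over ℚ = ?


Let α = 11 + √57. Then α - 11 = √57, so (α - 11)² = 57, giving α² - 22α + 64 = 0. Degree 2 and α ∉ ℚ, so this is the minimal polynomial.

Minimal polynomial: x² - 22x + 64


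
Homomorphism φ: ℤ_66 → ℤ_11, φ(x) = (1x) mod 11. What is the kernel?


Kernel = preimage of identity
ker(φ) = {x ∈ ℤ_66 : 1x ≡ 0 (mod 11)}. Since 11 | 66, φ is well-defined. The kernel is the cyclic subgroup ⟨11⟩ of ℤ_66 (order 6), i.e. {0, 11, 22, 33, 44, 55}

ker(φ) = {0, 11, 22, 33, 44, 55}


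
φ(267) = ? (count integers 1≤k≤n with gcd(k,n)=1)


Factor n: 267 = 3 × 89
φ(n) = n · ∏(1 - 1/p) over distinct primes p | n
φ(267) = 267 · (1 - 1/3) · (1 - 1/89) = 176

φ(267) = 176


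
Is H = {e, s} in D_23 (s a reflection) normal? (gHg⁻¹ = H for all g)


H = {e, s} in D_23 (s a reflection)
r·s·r⁻¹ = sr⁻² ≠ s for n ≥ 3, so {e, s} is not closed under conjugation

No, not a normal subgroup


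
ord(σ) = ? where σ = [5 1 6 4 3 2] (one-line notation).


Cycle decomposition: (1 5 3 6 2)
Cycle lengths: 5
Order = lcm(5) = 5

ord(σ) = 5


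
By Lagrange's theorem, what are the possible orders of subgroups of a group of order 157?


Lagrange's theorem: |H| divides |G|
|G| = 157
Divisors of 157: 1, 157

Possible subgroup orders: {1, 157}


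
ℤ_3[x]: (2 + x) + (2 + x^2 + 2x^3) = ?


Add coefficients mod 3:
x^0: 2 + 2 = 1 (mod 3)
x^1: 1 + 0 = 1 (mod 3)
x^2: 0 + 1 = 1 (mod 3)
x^3: 0 + 2 = 2 (mod 3)
Result: 1 + x + x^2 + 2x^3

f + g = 1 + x + x^2 + 2x^3


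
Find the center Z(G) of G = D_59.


Z(G) = {g ∈ G | gx = xg for all x ∈ G}
For odd n, Z(D_n) = {e}: no nontrivial rotation commutes with all reflections

Z(D_59) = {e}


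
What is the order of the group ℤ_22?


ℤ_n has n elements.

|ℤ_22| = 22


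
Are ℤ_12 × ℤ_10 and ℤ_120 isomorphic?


Comparing ℤ_12 × ℤ_10 and ℤ_120:
gcd(12,10) = 2 ≠ 1. Max element order in ℤ_12×ℤ_10 is lcm(12,10) = 60 < 120, so it has no element of order 120

No, ℤ_12 × ℤ_10 ≇ ℤ_120


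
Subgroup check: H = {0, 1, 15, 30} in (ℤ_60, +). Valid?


Subgroup test for H = {0, 1, 15, 30} in (ℤ_60, +):
(1) 0 ∈ H? Yes
(2) Closure: for all a,b ∈ H, (a+b) mod 60 ∈ H? No  [counterexample: 1 + 1 = 2 ∉ H]
(3) Inverses: for all a ∈ H, -a mod 60 ∈ H? No

No, H is not a subgroup of ℤ_60


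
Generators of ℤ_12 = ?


g generates ℤ_n iff gcd(g,n) = 1
Checking each g ∈ {1,...,11}:
gcd(1,12) = 1
gcd(2,12) = 2
gcd(3,12) = 3
gcd(4,12) = 4
gcd(5,12) = 1
gcd(6,12) = 6
gcd(7,12) = 1
gcd(8,12) = 4
gcd(9,12) = 3
gcd(10,12) = 2
gcd(11,12) = 1
Generators: {1, 5, 7, 11}
Number of generators = φ(12) = 4

Generators of ℤ_12 = {1, 5, 7, 11}


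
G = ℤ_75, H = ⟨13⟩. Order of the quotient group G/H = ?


|⟨13⟩| = n / gcd(13, 75) = 75 / 1 = 75
H is normal (ℤ_75 is abelian).
|G/H| = |G| / |H| = 75 / 75 = 1

|G/H| = 1


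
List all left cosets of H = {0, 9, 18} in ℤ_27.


H = {0, 9, 18}, |H| = 3
Number of cosets = |G|/|H| = 27/3 = 9
0 + H = {0, 9, 18}
1 + H = {1, 10, 19}
2 + H = {2, 11, 20}
3 + H = {3, 12, 21}
4 + H = {4, 13, 22}
5 + H = {5, 14, 23}
6 + H = {6, 15, 24}
7 + H = {7, 16, 25}
8 + H = {8, 17, 26}

Cosets: 0+H={0,9,18}; 1+H={1,10,19}; 2+H={2,11,20}; 3+H={3,12,21}; 4+H={4,13,22}; 5+H={5,14,23}; 6+H={6,15,24}; 7+H={7,16,25}; 8+H={8,17,26}


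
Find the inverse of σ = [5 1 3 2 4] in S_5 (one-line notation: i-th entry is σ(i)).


To find σ⁻¹, swap domain and range:
σ(1) = 5 → σ⁻¹(5) = 1
σ(2) = 1 → σ⁻¹(1) = 2
σ(3) = 3 → σ⁻¹(3) = 3
σ(4) = 2 → σ⁻¹(2) = 4
σ(5) = 4 → σ⁻¹(4) = 5

σ⁻¹ = [2 4 3 5 1]


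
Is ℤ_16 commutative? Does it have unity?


ℤ_16 is a commutative ring with unity 1; 16 = 2×8 is composite, so 2·8 ≡ 0 gives zero divisors (not an integral domain)
Commutative: Yes
Integral domain: No
Has unity: Yes

ℤ_16: Commutative=Yes, Unity=Yes


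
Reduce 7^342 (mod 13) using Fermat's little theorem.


Fermat's little theorem: if p is prime and gcd(a,p)=1, then a^(p-1) ≡ 1 (mod p)
p = 13 is prime, gcd(7,13) = 1
Reduce exponent: 342 mod 12 = 6
So 7^342 ≡ 7^6 (mod 13)
7^6 mod 13 = 12

7^342 ≡ 12 (mod 13)


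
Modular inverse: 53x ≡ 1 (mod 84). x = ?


Use the extended Euclidean algorithm to write 1 = 53·s + 84·t; then s mod 84 is the inverse.
Euclidean algorithm:
  53 = 0·84 + 53
  84 = 1·53 + 31
  53 = 1·31 + 22
  31 = 1·22 + 9
  22 = 2·9 + 4
  9 = 2·4 + 1
  4 = 4·1 + 0
gcd(53,84) = 1
Back-substitution gives: 53·(-19) + 84·(12) = 1
So 53⁻¹ ≡ -19 ≡ 65 (mod 84)
Check: 53 × 65 = 3445 ≡ 1 (mod 84) ✓

53⁻¹ ≡ 65 (mod 84)


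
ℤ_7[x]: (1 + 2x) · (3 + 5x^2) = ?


Expand and collect like terms; reduce coefficients mod 7:
x^0: 1·3 = 3 ≡ 3 (mod 7)
x^1: 1·0 + 2·3 = 6 ≡ 6 (mod 7)
x^2: 1·5 + 2·0 = 5 ≡ 5 (mod 7)
x^3: 2·5 = 10 ≡ 3 (mod 7)
Result: 3 + 6x + 5x^2 + 3x^3

f · g = 3 + 6x + 5x^2 + 3x^3


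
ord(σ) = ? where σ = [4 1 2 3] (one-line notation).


Cycle decomposition: (1 4 3 2)
Cycle lengths: 4
Order = lcm(4) = 4

ord(σ) = 4


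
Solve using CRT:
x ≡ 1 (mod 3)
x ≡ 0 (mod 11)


m₁ = 3, m₂ = 11, gcd = 1, so CRT applies. M = m₁·m₂ = 33
Let M₁ = M/m₁ = 11, M₂ = M/m₂ = 3
Find y₁ ≡ M₁⁻¹ (mod m₁): 11⁻¹ ≡ 2 (mod 3)
Find y₂ ≡ M₂⁻¹ (mod m₂): 3⁻¹ ≡ 4 (mod 11)
x = a₁·M₁·y₁ + a₂·M₂·y₂ = 1·11·2 + 0·3·4 = 22
Reduce mod 33: x ≡ 22
Check: 22 mod 3 = 1 ✓, 22 mod 11 = 0 ✓

x ≡ 22 (mod 33)


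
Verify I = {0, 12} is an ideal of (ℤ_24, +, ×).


Check ideal conditions for I = {0, 12} in ℤ_24:
(1) I is an additive subgroup? Yes
(2) For r ∈ ℤ_24 and a ∈ I: r·a ∈ I? Yes

Yes, I is an ideal of ℤ_24


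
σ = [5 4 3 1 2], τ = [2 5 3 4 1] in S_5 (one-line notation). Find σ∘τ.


σ∘τ: apply τ first, then σ
1 →τ 2 →σ 4
2 →τ 5 →σ 2
3 →τ 3 →σ 3
4 →τ 4 →σ 1
5 →τ 1 →σ 5

σ∘τ = [4 2 3 1 5]


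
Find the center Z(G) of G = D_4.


Z(G) = {g ∈ G | gx = xg for all x ∈ G}
For even n, Z(D_n) = {e, r^(n/2)}: the 180° rotation r^2 commutes with every reflection and rotation

Z(D_4) = {e, r^2}


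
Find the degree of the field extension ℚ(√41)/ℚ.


√41 has minimal polynomial x² - 41 (irreducible over ℚ since 41 is squarefree)

[ℚ(√41)/ℚ] = 2


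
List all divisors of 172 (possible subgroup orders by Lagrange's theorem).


Lagrange's theorem: |H| divides |G|
|G| = 172
Divisors of 172: 1, 2, 4, 43, 86, 172

Possible subgroup orders: {1, 2, 4, 43, 86, 172}


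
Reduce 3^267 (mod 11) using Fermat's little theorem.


Fermat's little theorem: if p is prime and gcd(a,p)=1, then a^(p-1) ≡ 1 (mod p)
p = 11 is prime, gcd(3,11) = 1
Reduce exponent: 267 mod 10 = 7
So 3^267 ≡ 3^7 (mod 11)
3^7 mod 11 = 9

3^267 ≡ 9 (mod 11)


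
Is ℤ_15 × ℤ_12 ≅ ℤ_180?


Comparing ℤ_15 × ℤ_12 and ℤ_180:
gcd(15,12) = 3 ≠ 1. Max element order in ℤ_15×ℤ_12 is lcm(15,12) = 60 < 180, so it has no element of order 180

No, ℤ_15 × ℤ_12 ≇ ℤ_180


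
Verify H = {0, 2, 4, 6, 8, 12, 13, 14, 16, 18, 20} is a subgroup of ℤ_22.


Subgroup test for H = {0, 2, 4, 6, 8, 12, 13, 14, 16, 18, 20} in (ℤ_22, +):
(1) 0 ∈ H? Yes
(2) Closure: for all a,b ∈ H, (a+b) mod 22 ∈ H? No  [counterexample: 2 + 8 = 10 ∉ H]
(3) Inverses: for all a ∈ H, -a mod 22 ∈ H? No

No, H is not a subgroup of ℤ_22


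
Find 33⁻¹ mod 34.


Use the extended Euclidean algorithm to write 1 = 33·s + 34·t; then s mod 34 is the inverse.
Euclidean algorithm:
  33 = 0·34 + 33
  34 = 1·33 + 1
  33 = 33·1 + 0
gcd(33,34) = 1
Back-substitution gives: 33·(-1) + 34·(1) = 1
So 33⁻¹ ≡ -1 ≡ 33 (mod 34)
Check: 33 × 33 = 1089 ≡ 1 (mod 34) ✓

33⁻¹ ≡ 33 (mod 34)


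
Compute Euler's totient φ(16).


φ(n) = count of k ∈ {1,...,n} with gcd(k,n)=1
Coprimes to 16: {1, 3, 5, 7, 9, 11, 13, 15}
Count: 8

φ(16) = 8


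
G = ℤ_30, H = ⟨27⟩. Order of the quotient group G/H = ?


|⟨27⟩| = n / gcd(27, 30) = 30 / 3 = 10
H is normal (ℤ_30 is abelian).
|G/H| = |G| / |H| = 30 / 10 = 3

|G/H| = 3


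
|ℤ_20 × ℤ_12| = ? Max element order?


|ℤ_20 × ℤ_12| = 20 × 12 = 240
Max element order = lcm(20,12) = 60
Cyclic? No (gcd=4)

|ℤ_20×ℤ_12| = 240, max element order = 60


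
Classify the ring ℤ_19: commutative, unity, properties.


ℤ_19 is a commutative ring with unity 1; 19 is prime, so ℤ_19 is a field (hence an integral domain)
Commutative: Yes
Integral domain: Yes
Has unity: Yes

ℤ_19: Commutative=Yes, Unity=Yes


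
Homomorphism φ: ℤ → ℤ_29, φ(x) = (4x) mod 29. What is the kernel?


Kernel = preimage of identity
ker(φ) = {x ∈ ℤ : 4x ≡ 0 (mod 29)}. gcd(4,29) = 1, so 4x ≡ 0 (mod 29) ⟺ x ≡ 0 (mod 29/1 = 29). Hence ker(φ) = 29ℤ

ker(φ) = 29ℤ


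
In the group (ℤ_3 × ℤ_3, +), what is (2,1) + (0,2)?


Operation: componentwise addition mod (3, 3)
(2,1) + (0,2) = ((a₁+b₁) mod 3, (a₂+b₂) mod 3) with a = (2,1), b = (0,2)

(2,1) + (0,2) = (2,0)


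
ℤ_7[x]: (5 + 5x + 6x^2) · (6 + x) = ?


Expand and collect like terms; reduce coefficients mod 7:
x^0: 5·6 = 30 ≡ 2 (mod 7)
x^1: 5·1 + 5·6 = 35 ≡ 0 (mod 7)
x^2: 5·1 + 6·6 = 41 ≡ 6 (mod 7)
x^3: 6·1 = 6 ≡ 6 (mod 7)
Result: 2 + 6x^2 + 6x^3

f · g = 2 + 6x^2 + 6x^3


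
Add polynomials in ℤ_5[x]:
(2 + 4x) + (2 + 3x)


Add coefficients mod 5:
x^0: 2 + 2 = 4 (mod 5)
x^1: 4 + 3 = 2 (mod 5)
Result: 4 + 2x

f + g = 4 + 2x


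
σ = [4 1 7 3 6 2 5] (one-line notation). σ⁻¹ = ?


To find σ⁻¹, swap domain and range:
σ(1) = 4 → σ⁻¹(4) = 1
σ(2) = 1 → σ⁻¹(1) = 2
σ(3) = 7 → σ⁻¹(7) = 3
σ(4) = 3 → σ⁻¹(3) = 4
σ(5) = 6 → σ⁻¹(6) = 5
σ(6) = 2 → σ⁻¹(2) = 6
σ(7) = 5 → σ⁻¹(5) = 7

σ⁻¹ = [2 6 4 1 7 5 3]


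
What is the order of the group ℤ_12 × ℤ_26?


|A × B| = |A| · |B|
|ℤ_12 × ℤ_26| = 12 × 26 = 312

|ℤ_12 × ℤ_26| = 312


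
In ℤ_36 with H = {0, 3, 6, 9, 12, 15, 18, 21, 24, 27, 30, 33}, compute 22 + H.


22 + H = {22 + h (mod 36) : h ∈ H}
22+0=22, 22+3=25, 22+6=28, 22+9=31, 22+12=34, 22+15=1, 22+18=4, 22+21=7, 22+24=10, 22+27=13, 22+30=16, 22+33=19
22 + H = {1, 4, 7, 10, 13, 16, 19, 22, 25, 28, 31, 34} = 1 + H

22 + H = {1, 4, 7, 10, 13, 16, 19, 22, 25, 28, 31, 34}


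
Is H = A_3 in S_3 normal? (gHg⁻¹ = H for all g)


H = A_3 in S_3
A_3 has index 2 in S_3, and every subgroup of index 2 is normal

Yes, normal subgroup


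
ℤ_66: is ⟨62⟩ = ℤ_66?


g generates ℤ_n iff gcd(g, n) = 1
gcd(62, 66) = 2
Since gcd = 2 ≠ 1, ⟨62⟩ has order 33 < 66, so 62 is not a generator.

No, 62 does not generate ℤ_66


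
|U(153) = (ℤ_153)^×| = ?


U(n) is the group of units mod n; |U(n)| = φ(n)
|U(153)| = φ(153) = 96

|U(153) = (ℤ_153)^×| = 96


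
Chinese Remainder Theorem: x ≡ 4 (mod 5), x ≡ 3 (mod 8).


m₁ = 5, m₂ = 8, gcd = 1, so CRT applies. M = m₁·m₂ = 40
Let M₁ = M/m₁ = 8, M₂ = M/m₂ = 5
Find y₁ ≡ M₁⁻¹ (mod m₁): 8⁻¹ ≡ 2 (mod 5)
Find y₂ ≡ M₂⁻¹ (mod m₂): 5⁻¹ ≡ 5 (mod 8)
x = a₁·M₁·y₁ + a₂·M₂·y₂ = 4·8·2 + 3·5·5 = 139
Reduce mod 40: x ≡ 19
Check: 19 mod 5 = 4 ✓, 19 mod 8 = 3 ✓

x ≡ 19 (mod 40)


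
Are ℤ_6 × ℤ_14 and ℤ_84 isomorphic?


Comparing ℤ_6 × ℤ_14 and ℤ_84:
gcd(6,14) = 2 ≠ 1. Max element order in ℤ_6×ℤ_14 is lcm(6,14) = 42 < 84, so it has no element of order 84

No, ℤ_6 × ℤ_14 ≇ ℤ_84


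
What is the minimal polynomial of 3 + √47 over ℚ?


Let α = 3 + √47. Then α - 3 = √47, so (α - 3)² = 47, giving α² - 6α - 38 = 0. Degree 2 and α ∉ ℚ, so this is the minimal polynomial.

Minimal polynomial: x² - 6x - 38


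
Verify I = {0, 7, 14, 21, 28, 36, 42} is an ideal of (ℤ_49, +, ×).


Check ideal conditions for I = {0, 7, 14, 21, 28, 36, 42} in ℤ_49:
(1) I is an additive subgroup? No
(2) For r ∈ ℤ_49 and a ∈ I: r·a ∈ I? No  [counterexample: r=2, a=36, r·a mod 49 = 23 ∉ I]

No, I is not an ideal of ℤ_49


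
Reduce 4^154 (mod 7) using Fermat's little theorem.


Fermat's little theorem: if p is prime and gcd(a,p)=1, then a^(p-1) ≡ 1 (mod p)
p = 7 is prime, gcd(4,7) = 1
Reduce exponent: 154 mod 6 = 4
So 4^154 ≡ 4^4 (mod 7)
4^4 mod 7 = 4

4^154 ≡ 4 (mod 7)


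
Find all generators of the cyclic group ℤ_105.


g generates ℤ_n iff gcd(g,n) = 1
Prime factors of 105: 3, 5, 7
Generators are g ∈ {1,...,104} not divisible by any of these primes.
Generators: {1, 2, 4, 8, 11, 13, 16, 17, 19, 22, 23, 26, 29, 31, 32, 34, 37, 38, 41, 43, 44, 46, 47, 52, 53, 58, 59, 61, 62, 64, 67, 68, 71, 73, 74, 76, 79, 82, 83, 86, 88, 89, 92, 94, 97, 101, 103, 104}
Number of generators = φ(105) = 48

Generators of ℤ_105 = {1, 2, 4, 8, 11, 13, 16, 17, 19, 22, 23, 26, 29, 31, 32, 34, 37, 38, 41, 43, 44, 46, 47, 52, 53, 58, 59, 61, 62, 64, 67, 68, 71, 73, 74, 76, 79, 82, 83, 86, 88, 89, 92, 94, 97, 101, 103, 104}


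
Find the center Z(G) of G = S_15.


Z(G) = {g ∈ G | gx = xg for all x ∈ G}
S_n is non-abelian for n ≥ 3; Z(S_15) is trivial

Z(S_15) = {e}


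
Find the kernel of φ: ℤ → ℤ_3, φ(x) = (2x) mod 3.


Kernel = preimage of identity
ker(φ) = {x ∈ ℤ : 2x ≡ 0 (mod 3)}. gcd(2,3) = 1, so 2x ≡ 0 (mod 3) ⟺ x ≡ 0 (mod 3/1 = 3). Hence ker(φ) = 3ℤ

ker(φ) = 3ℤ


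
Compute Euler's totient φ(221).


Factor n: 221 = 13 × 17
φ(n) = n · ∏(1 - 1/p) over distinct primes p | n
φ(221) = 221 · (1 - 1/13) · (1 - 1/17) = 192

φ(221) = 192


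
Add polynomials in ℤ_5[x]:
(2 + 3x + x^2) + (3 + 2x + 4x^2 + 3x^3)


Add coefficients mod 5:
x^0: 2 + 3 = 0 (mod 5)
x^1: 3 + 2 = 0 (mod 5)
x^2: 1 + 4 = 0 (mod 5)
x^3: 0 + 3 = 3 (mod 5)
Result: 3x^3

f + g = 3x^3


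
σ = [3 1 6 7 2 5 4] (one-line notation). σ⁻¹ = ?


To find σ⁻¹, swap domain and range:
σ(1) = 3 → σ⁻¹(3) = 1
σ(2) = 1 → σ⁻¹(1) = 2
σ(3) = 6 → σ⁻¹(6) = 3
σ(4) = 7 → σ⁻¹(7) = 4
σ(5) = 2 → σ⁻¹(2) = 5
σ(6) = 5 → σ⁻¹(5) = 6
σ(7) = 4 → σ⁻¹(4) = 7

σ⁻¹ = [2 5 1 7 6 3 4]


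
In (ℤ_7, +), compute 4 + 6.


Operation: addition mod 7
4 + 6 = (a + b) mod 7 with a = 4, b = 6

4 + 6 = 3


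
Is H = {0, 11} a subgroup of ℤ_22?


Subgroup test for H = {0, 11} in (ℤ_22, +):
(1) 0 ∈ H? Yes
(2) Closure: for all a,b ∈ H, (a+b) mod 22 ∈ H? Yes
(3) Inverses: for all a ∈ H, -a mod 22 ∈ H? Yes

Yes, H is a subgroup of ℤ_22


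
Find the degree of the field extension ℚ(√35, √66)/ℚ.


[ℚ(√35,√66):ℚ] = [ℚ(√35,√66):ℚ(√35)]·[ℚ(√35):ℚ] = 2·2 = 4

[ℚ(√35, √66)/ℚ] = 4


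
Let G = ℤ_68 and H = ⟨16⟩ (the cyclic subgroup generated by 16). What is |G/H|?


|⟨16⟩| = n / gcd(16, 68) = 68 / 4 = 17
H is normal (ℤ_68 is abelian).
|G/H| = |G| / |H| = 68 / 17 = 4

|G/H| = 4


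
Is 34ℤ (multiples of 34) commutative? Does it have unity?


34ℤ is a commutative ring under +,× but has no multiplicative identity (1 ∉ 34ℤ); it has no zero divisors, but without unity it is not an integral domain
Commutative: Yes
Integral domain: No
Has unity: No

34ℤ (multiples of 34): Commutative=Yes, Unity=No


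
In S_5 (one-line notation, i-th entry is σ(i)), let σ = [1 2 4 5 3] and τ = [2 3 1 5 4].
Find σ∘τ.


σ∘τ: apply τ first, then σ
1 →τ 2 →σ 2
2 →τ 3 →σ 4
3 →τ 1 →σ 1
4 →τ 5 →σ 3
5 →τ 4 →σ 5

σ∘τ = [2 4 1 3 5]


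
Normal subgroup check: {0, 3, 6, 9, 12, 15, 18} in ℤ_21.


H = {0, 3, 6, 9, 12, 15, 18} in ℤ_21
ℤ_21 is abelian; every subgroup of an abelian group is normal

Yes, normal subgroup


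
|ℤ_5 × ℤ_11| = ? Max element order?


|ℤ_5 × ℤ_11| = 5 × 11 = 55
Max element order = lcm(5,11) = 55
Cyclic? Yes (gcd=1)

|ℤ_5×ℤ_11| = 55, max element order = 55


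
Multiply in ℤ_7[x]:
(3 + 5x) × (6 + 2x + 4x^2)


Expand and collect like terms; reduce coefficients mod 7:
x^0: 3·6 = 18 ≡ 4 (mod 7)
x^1: 3·2 + 5·6 = 36 ≡ 1 (mod 7)
x^2: 3·4 + 5·2 = 22 ≡ 1 (mod 7)
x^3: 5·4 = 20 ≡ 6 (mod 7)
Result: 4 + x + x^2 + 6x^3

f · g = 4 + x + x^2 + 6x^3


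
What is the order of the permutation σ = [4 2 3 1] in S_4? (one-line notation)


Cycle decomposition: (1 4)
Cycle lengths: 2
Order = lcm(2) = 2

ord(σ) = 2


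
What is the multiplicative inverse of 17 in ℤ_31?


Use the extended Euclidean algorithm to write 1 = 17·s + 31·t; then s mod 31 is the inverse.
Euclidean algorithm:
  17 = 0·31 + 17
  31 = 1·17 + 14
  17 = 1·14 + 3
  14 = 4·3 + 2
  3 = 1·2 + 1
  2 = 2·1 + 0
gcd(17,31) = 1
Back-substitution gives: 17·(11) + 31·(-6) = 1
So 17⁻¹ ≡ 11 ≡ 11 (mod 31)
Check: 17 × 11 = 187 ≡ 1 (mod 31) ✓

17⁻¹ ≡ 11 (mod 31)


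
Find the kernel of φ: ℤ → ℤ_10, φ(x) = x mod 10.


Kernel = preimage of identity
ker(φ) = {x ∈ ℤ : x ≡ 0 (mod 10)} = 10ℤ = {0, ±10, ±20, ...}

ker(φ) = 10ℤ


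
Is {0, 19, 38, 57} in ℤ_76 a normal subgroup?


H = {0, 19, 38, 57} in ℤ_76
ℤ_76 is abelian; every subgroup of an abelian group is normal

Yes, normal subgroup


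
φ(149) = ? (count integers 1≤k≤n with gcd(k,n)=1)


Factor n: 149 = 149
φ(n) = n · ∏(1 - 1/p) over distinct primes p | n
φ(149) = 149 · (1 - 1/149) = 148

φ(149) = 148


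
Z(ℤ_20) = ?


Z(G) = {g ∈ G | gx = xg for all x ∈ G}
ℤ_20 is abelian, so Z(G) = G

Z(ℤ_20) = ℤ_20


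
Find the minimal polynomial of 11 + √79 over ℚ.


Let α = 11 + √79. Then α - 11 = √79, so (α - 11)² = 79, giving α² - 22α + 42 = 0. Degree 2 and α ∉ ℚ, so this is the minimal polynomial.

Minimal polynomial: x² - 22x + 42


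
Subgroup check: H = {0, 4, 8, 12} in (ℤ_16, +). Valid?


Subgroup test for H = {0, 4, 8, 12} in (ℤ_16, +):
(1) 0 ∈ H? Yes
(2) Closure: for all a,b ∈ H, (a+b) mod 16 ∈ H? Yes
(3) Inverses: for all a ∈ H, -a mod 16 ∈ H? Yes

Yes, H is a subgroup of ℤ_16


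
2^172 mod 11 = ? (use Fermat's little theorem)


Fermat's little theorem: if p is prime and gcd(a,p)=1, then a^(p-1) ≡ 1 (mod p)
p = 11 is prime, gcd(2,11) = 1
Reduce exponent: 172 mod 10 = 2
So 2^172 ≡ 2^2 (mod 11)
2^2 mod 11 = 4

2^172 ≡ 4 (mod 11)


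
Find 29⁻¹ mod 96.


Use the extended Euclidean algorithm to write 1 = 29·s + 96·t; then s mod 96 is the inverse.
Euclidean algorithm:
  29 = 0·96 + 29
  96 = 3·29 + 9
  29 = 3·9 + 2
  9 = 4·2 + 1
  2 = 2·1 + 0
gcd(29,96) = 1
Back-substitution gives: 29·(-43) + 96·(13) = 1
So 29⁻¹ ≡ -43 ≡ 53 (mod 96)
Check: 29 × 53 = 1537 ≡ 1 (mod 96) ✓

29⁻¹ ≡ 53 (mod 96)


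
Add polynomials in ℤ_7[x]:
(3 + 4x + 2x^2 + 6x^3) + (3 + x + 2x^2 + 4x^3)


Add coefficients mod 7:
x^0: 3 + 3 = 6 (mod 7)
x^1: 4 + 1 = 5 (mod 7)
x^2: 2 + 2 = 4 (mod 7)
x^3: 6 + 4 = 3 (mod 7)
Result: 6 + 5x + 4x^2 + 3x^3

f + g = 6 + 5x + 4x^2 + 3x^3


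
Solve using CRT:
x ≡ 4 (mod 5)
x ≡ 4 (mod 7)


m₁ = 5, m₂ = 7, gcd = 1, so CRT applies. M = m₁·m₂ = 35
Let M₁ = M/m₁ = 7, M₂ = M/m₂ = 5
Find y₁ ≡ M₁⁻¹ (mod m₁): 7⁻¹ ≡ 3 (mod 5)
Find y₂ ≡ M₂⁻¹ (mod m₂): 5⁻¹ ≡ 3 (mod 7)
x = a₁·M₁·y₁ + a₂·M₂·y₂ = 4·7·3 + 4·5·3 = 144
Reduce mod 35: x ≡ 4
Check: 4 mod 5 = 4 ✓, 4 mod 7 = 4 ✓

x ≡ 4 (mod 35)


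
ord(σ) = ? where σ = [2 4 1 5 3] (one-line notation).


Cycle decomposition: (1 2 4 5 3)
Cycle lengths: 5
Order = lcm(5) = 5

ord(σ) = 5


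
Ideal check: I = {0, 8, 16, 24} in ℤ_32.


Check ideal conditions for I = {0, 8, 16, 24} in ℤ_32:
(1) I is an additive subgroup? Yes
(2) For r ∈ ℤ_32 and a ∈ I: r·a ∈ I? Yes

Yes, I is an ideal of ℤ_32


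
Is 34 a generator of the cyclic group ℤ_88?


g generates ℤ_n iff gcd(g, n) = 1
gcd(34, 88) = 2
Since gcd = 2 ≠ 1, ⟨34⟩ has order 44 < 88, so 34 is not a generator.

No, 34 does not generate ℤ_88


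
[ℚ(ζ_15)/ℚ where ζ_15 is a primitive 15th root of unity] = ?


[ℚ(ζ_n):ℚ] = deg Φ_n(x) = φ(n). Here φ(15) = 8

[ℚ(ζ_15)/ℚ where ζ_15 is a primitive 15th root of unity] = 8


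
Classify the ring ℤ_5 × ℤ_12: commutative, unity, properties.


Direct product ring; commutative with unity (1,1); but (1,0)·(0,1) = (0,0) gives zero divisors, so not an integral domain
Commutative: Yes
Integral domain: No
Has unity: Yes

ℤ_5 × ℤ_12: Commutative=Yes, Unity=Yes


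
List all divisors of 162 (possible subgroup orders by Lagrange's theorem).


Lagrange's theorem: |H| divides |G|
|G| = 162
Divisors of 162: 1, 2, 3, 6, 9, 18, 27, 54, 81, 162

Possible subgroup orders: {1, 2, 3, 6, 9, 18, 27, 54, 81, 162}


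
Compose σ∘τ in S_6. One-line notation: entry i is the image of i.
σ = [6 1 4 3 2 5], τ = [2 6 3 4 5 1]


σ∘τ: apply τ first, then σ
1 →τ 2 →σ 1
2 →τ 6 →σ 5
3 →τ 3 →σ 4
4 →τ 4 →σ 3
5 →τ 5 →σ 2
6 →τ 1 →σ 6

σ∘τ = [1 5 4 3 2 6]


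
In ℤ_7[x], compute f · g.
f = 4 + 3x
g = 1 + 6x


Expand and collect like terms; reduce coefficients mod 7:
x^0: 4·1 = 4 ≡ 4 (mod 7)
x^1: 4·6 + 3·1 = 27 ≡ 6 (mod 7)
x^2: 3·6 = 18 ≡ 4 (mod 7)
Result: 4 + 6x + 4x^2

f · g = 4 + 6x + 4x^2


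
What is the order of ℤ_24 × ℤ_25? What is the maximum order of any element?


|ℤ_24 × ℤ_25| = 24 × 25 = 600
Max element order = lcm(24,25) = 600
Cyclic? Yes (gcd=1)

|ℤ_24×ℤ_25| = 600, max element order = 600


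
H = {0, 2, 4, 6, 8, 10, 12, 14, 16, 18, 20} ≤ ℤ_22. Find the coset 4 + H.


4 + H = {4 + h (mod 22) : h ∈ H}
4+0=4, 4+2=6, 4+4=8, 4+6=10, 4+8=12, 4+10=14, 4+12=16, 4+14=18, 4+16=20, 4+18=0, 4+20=2
4 + H = {0, 2, 4, 6, 8, 10, 12, 14, 16, 18, 20} = 0 + H

4 + H = {0, 2, 4, 6, 8, 10, 12, 14, 16, 18, 20}


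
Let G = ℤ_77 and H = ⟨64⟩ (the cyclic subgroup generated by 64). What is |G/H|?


|⟨64⟩| = n / gcd(64, 77) = 77 / 1 = 77
H is normal (ℤ_77 is abelian).
|G/H| = |G| / |H| = 77 / 77 = 1

|G/H| = 1


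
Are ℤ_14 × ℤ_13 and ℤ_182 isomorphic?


Comparing ℤ_14 × ℤ_13 and ℤ_182:
gcd(14,13) = 1, so ℤ_14 × ℤ_13 ≅ ℤ_182 (CRT)

Yes, ℤ_14 × ℤ_13 ≅ ℤ_182
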